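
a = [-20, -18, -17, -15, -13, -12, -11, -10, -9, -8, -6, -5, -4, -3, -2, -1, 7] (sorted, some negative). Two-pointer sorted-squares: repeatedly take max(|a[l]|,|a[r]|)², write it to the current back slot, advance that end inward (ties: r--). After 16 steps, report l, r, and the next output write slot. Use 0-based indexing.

l=15, r=15, next write slot=0

[0,16] |-20|>|7| out[16]=400 → l++
[1,16] |-18|>|7| out[15]=324 → l++
[2,16] |-17|>|7| out[14]=289 → l++
[3,16] |-15|>|7| out[13]=225 → l++
[4,16] |-13|>|7| out[12]=169 → l++
[5,16] |-12|>|7| out[11]=144 → l++
[6,16] |-11|>|7| out[10]=121 → l++
[7,16] |-10|>|7| out[9]=100 → l++
[8,16] |-9|>|7| out[8]=81 → l++
[9,16] |-8|>|7| out[7]=64 → l++
[10,16] |-6|<=|7| out[6]=49 → r--
[10,15] |-6|>|-1| out[5]=36 → l++
[11,15] |-5|>|-1| out[4]=25 → l++
[12,15] |-4|>|-1| out[3]=16 → l++
[13,15] |-3|>|-1| out[2]=9 → l++
[14,15] |-2|>|-1| out[1]=4 → l++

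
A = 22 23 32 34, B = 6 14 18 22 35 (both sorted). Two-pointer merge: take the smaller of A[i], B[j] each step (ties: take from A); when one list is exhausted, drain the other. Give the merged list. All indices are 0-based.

i=0 j=0: A[i]=22>B[j]=6 take 6, j++
i=0 j=1: A[i]=22>B[j]=14 take 14, j++
i=0 j=2: A[i]=22>B[j]=18 take 18, j++
i=0 j=3: A[i]=22<=B[j]=22 take 22, i++
i=1 j=3: A[i]=23>B[j]=22 take 22, j++
i=1 j=4: A[i]=23<=B[j]=35 take 23, i++
i=2 j=4: A[i]=32<=B[j]=35 take 32, i++
i=3 j=4: A[i]=34<=B[j]=35 take 34, i++
i=4 j=4: A done, take B[j]=35, j++

[6, 14, 18, 22, 22, 23, 32, 34, 35]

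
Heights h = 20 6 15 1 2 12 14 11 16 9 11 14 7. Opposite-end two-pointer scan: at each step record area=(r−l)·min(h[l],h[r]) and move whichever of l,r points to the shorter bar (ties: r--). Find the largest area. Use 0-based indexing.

l=0 r=12: min(20,7)*12=84 best=84 *, r--
l=0 r=11: min(20,14)*11=154 best=154 *, r--
l=0 r=10: min(20,11)*10=110 best=154, r--
l=0 r=9: min(20,9)*9=81 best=154, r--
l=0 r=8: min(20,16)*8=128 best=154, r--
l=0 r=7: min(20,11)*7=77 best=154, r--
l=0 r=6: min(20,14)*6=84 best=154, r--
l=0 r=5: min(20,12)*5=60 best=154, r--
l=0 r=4: min(20,2)*4=8 best=154, r--
l=0 r=3: min(20,1)*3=3 best=154, r--
l=0 r=2: min(20,15)*2=30 best=154, r--
l=0 r=1: min(20,6)*1=6 best=154, r--

max area = 154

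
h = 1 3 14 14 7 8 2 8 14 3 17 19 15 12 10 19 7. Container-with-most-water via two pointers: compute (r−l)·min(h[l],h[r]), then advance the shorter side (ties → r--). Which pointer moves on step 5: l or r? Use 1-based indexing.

l

[1,17] min(1,7)*16=16 best=16 * → l++
[2,17] min(3,7)*15=45 best=45 * → l++
[3,17] min(14,7)*14=98 best=98 * → r--
[3,16] min(14,19)*13=182 best=182 * → l++
[4,16] min(14,19)*12=168 best=182 → l++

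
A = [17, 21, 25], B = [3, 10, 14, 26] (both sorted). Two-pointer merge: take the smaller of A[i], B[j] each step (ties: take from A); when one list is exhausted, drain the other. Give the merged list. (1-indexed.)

i=1 j=1: A[i]=17>B[j]=3 take 3, j++
i=1 j=2: A[i]=17>B[j]=10 take 10, j++
i=1 j=3: A[i]=17>B[j]=14 take 14, j++
i=1 j=4: A[i]=17<=B[j]=26 take 17, i++
i=2 j=4: A[i]=21<=B[j]=26 take 21, i++
i=3 j=4: A[i]=25<=B[j]=26 take 25, i++
i=4 j=4: A done, take B[j]=26, j++

[3, 10, 14, 17, 21, 25, 26]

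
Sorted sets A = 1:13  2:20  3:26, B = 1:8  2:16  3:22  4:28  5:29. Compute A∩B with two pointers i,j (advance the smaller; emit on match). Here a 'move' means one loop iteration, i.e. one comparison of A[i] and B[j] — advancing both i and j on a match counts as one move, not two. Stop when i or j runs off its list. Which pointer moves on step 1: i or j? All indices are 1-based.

j

[i=1,j=1] 13>8 → j++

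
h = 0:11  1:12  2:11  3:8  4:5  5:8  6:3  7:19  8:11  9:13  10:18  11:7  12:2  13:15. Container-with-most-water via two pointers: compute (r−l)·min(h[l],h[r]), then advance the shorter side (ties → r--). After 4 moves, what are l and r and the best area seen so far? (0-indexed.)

l=4, r=13, best area=144

[0,13] min(11,15)*13=143 best=143 * → l++
[1,13] min(12,15)*12=144 best=144 * → l++
[2,13] min(11,15)*11=121 best=144 → l++
[3,13] min(8,15)*10=80 best=144 → l++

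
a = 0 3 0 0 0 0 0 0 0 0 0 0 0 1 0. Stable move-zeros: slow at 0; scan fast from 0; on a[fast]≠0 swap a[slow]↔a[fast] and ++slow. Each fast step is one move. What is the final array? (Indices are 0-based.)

(s=0,f=0) a[fast]=0 → fast++
(s=0,f=1) a[fast]=3≠0 swap→a[0]=3 → slow++,fast++
(s=1,f=2) a[fast]=0 → fast++
(s=1,f=3) a[fast]=0 → fast++
(s=1,f=4) a[fast]=0 → fast++
(s=1,f=5) a[fast]=0 → fast++
(s=1,f=6) a[fast]=0 → fast++
(s=1,f=7) a[fast]=0 → fast++
(s=1,f=8) a[fast]=0 → fast++
(s=1,f=9) a[fast]=0 → fast++
(s=1,f=10) a[fast]=0 → fast++
(s=1,f=11) a[fast]=0 → fast++
(s=1,f=12) a[fast]=0 → fast++
(s=1,f=13) a[fast]=1≠0 swap→a[1]=1 → slow++,fast++
(s=2,f=14) a[fast]=0 → fast++

[3, 1, 0, 0, 0, 0, 0, 0, 0, 0, 0, 0, 0, 0, 0]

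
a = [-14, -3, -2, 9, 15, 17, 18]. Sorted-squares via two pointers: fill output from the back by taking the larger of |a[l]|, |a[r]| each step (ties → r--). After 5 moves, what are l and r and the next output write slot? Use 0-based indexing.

l=0 r=6: |-14|<=|18| out[6]=324, r--
l=0 r=5: |-14|<=|17| out[5]=289, r--
l=0 r=4: |-14|<=|15| out[4]=225, r--
l=0 r=3: |-14|>|9| out[3]=196, l++
l=1 r=3: |-3|<=|9| out[2]=81, r--

l=1, r=2, next write slot=1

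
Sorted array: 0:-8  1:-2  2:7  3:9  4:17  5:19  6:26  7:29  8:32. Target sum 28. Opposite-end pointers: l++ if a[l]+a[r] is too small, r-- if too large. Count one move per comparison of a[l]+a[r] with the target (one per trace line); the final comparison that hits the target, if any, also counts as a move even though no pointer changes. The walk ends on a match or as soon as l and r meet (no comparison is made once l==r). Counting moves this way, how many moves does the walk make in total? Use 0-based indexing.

7 moves

[0,8] -8+32=24 <28 → l++
[1,8] -2+32=30 >28 → r--
[1,7] -2+29=27 <28 → l++
[2,7] 7+29=36 >28 → r--
[2,6] 7+26=33 >28 → r--
[2,5] 7+19=26 <28 → l++
[3,5] 9+19=28 → found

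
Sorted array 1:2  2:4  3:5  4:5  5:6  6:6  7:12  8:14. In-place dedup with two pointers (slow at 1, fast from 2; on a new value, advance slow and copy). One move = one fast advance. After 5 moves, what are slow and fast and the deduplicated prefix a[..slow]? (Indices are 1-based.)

slow=4, fast=7, prefix=[2, 4, 5, 6]

slow=1 fast=2: a[fast]=4≠a[slow]=2 write a[2]=4, slow++,fast++
slow=2 fast=3: a[fast]=5≠a[slow]=4 write a[3]=5, slow++,fast++
slow=3 fast=4: a[fast]=5=a[slow] dup, fast++
slow=3 fast=5: a[fast]=6≠a[slow]=5 write a[4]=6, slow++,fast++
slow=4 fast=6: a[fast]=6=a[slow] dup, fast++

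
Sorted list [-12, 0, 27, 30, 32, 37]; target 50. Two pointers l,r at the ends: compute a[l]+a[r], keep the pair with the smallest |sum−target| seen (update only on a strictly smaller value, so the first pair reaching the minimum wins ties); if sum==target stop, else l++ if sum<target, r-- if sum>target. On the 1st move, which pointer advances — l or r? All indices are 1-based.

l

[1,6] -12+37=25 d=25 * → l++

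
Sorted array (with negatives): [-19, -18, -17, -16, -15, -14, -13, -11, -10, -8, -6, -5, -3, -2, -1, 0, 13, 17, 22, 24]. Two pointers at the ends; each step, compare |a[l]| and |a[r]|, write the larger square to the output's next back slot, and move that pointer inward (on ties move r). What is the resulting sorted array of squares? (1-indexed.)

l=1 r=20: |-19|<=|24| out[20]=576, r--
l=1 r=19: |-19|<=|22| out[19]=484, r--
l=1 r=18: |-19|>|17| out[18]=361, l++
l=2 r=18: |-18|>|17| out[17]=324, l++
l=3 r=18: |-17|<=|17| out[16]=289, r--
l=3 r=17: |-17|>|13| out[15]=289, l++
l=4 r=17: |-16|>|13| out[14]=256, l++
l=5 r=17: |-15|>|13| out[13]=225, l++
l=6 r=17: |-14|>|13| out[12]=196, l++
l=7 r=17: |-13|<=|13| out[11]=169, r--
l=7 r=16: |-13|>|0| out[10]=169, l++
l=8 r=16: |-11|>|0| out[9]=121, l++
l=9 r=16: |-10|>|0| out[8]=100, l++
l=10 r=16: |-8|>|0| out[7]=64, l++
l=11 r=16: |-6|>|0| out[6]=36, l++
l=12 r=16: |-5|>|0| out[5]=25, l++
l=13 r=16: |-3|>|0| out[4]=9, l++
l=14 r=16: |-2|>|0| out[3]=4, l++
l=15 r=16: |-1|>|0| out[2]=1, l++
l=16 r=16: |0|<=|0| out[1]=0, r--

[0, 1, 4, 9, 25, 36, 64, 100, 121, 169, 169, 196, 225, 256, 289, 289, 324, 361, 484, 576]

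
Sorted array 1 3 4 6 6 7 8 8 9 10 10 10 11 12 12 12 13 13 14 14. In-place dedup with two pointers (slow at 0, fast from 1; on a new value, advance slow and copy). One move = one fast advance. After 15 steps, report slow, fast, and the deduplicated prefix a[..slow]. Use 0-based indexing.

slow=9, fast=16, prefix=[1, 3, 4, 6, 7, 8, 9, 10, 11, 12]

(s=0,f=1) a[fast]=3≠a[slow]=1 write a[1]=3 → slow++,fast++
(s=1,f=2) a[fast]=4≠a[slow]=3 write a[2]=4 → slow++,fast++
(s=2,f=3) a[fast]=6≠a[slow]=4 write a[3]=6 → slow++,fast++
(s=3,f=4) a[fast]=6=a[slow] dup → fast++
(s=3,f=5) a[fast]=7≠a[slow]=6 write a[4]=7 → slow++,fast++
(s=4,f=6) a[fast]=8≠a[slow]=7 write a[5]=8 → slow++,fast++
(s=5,f=7) a[fast]=8=a[slow] dup → fast++
(s=5,f=8) a[fast]=9≠a[slow]=8 write a[6]=9 → slow++,fast++
(s=6,f=9) a[fast]=10≠a[slow]=9 write a[7]=10 → slow++,fast++
(s=7,f=10) a[fast]=10=a[slow] dup → fast++
(s=7,f=11) a[fast]=10=a[slow] dup → fast++
(s=7,f=12) a[fast]=11≠a[slow]=10 write a[8]=11 → slow++,fast++
(s=8,f=13) a[fast]=12≠a[slow]=11 write a[9]=12 → slow++,fast++
(s=9,f=14) a[fast]=12=a[slow] dup → fast++
(s=9,f=15) a[fast]=12=a[slow] dup → fast++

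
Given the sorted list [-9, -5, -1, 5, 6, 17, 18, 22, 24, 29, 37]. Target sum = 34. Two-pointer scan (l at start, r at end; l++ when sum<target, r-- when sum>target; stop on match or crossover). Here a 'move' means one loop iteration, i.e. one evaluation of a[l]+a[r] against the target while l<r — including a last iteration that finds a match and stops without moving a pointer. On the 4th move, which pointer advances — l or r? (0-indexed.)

[0,10] -9+37=28 <34 → l++
[1,10] -5+37=32 <34 → l++
[2,10] -1+37=36 >34 → r--
[2,9] -1+29=28 <34 → l++

l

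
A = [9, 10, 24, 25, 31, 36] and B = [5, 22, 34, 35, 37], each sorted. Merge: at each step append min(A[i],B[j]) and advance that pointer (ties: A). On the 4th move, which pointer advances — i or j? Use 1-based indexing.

[i=1,j=1] A[i]=9>B[j]=5 take 5 → j++
[i=1,j=2] A[i]=9<=B[j]=22 take 9 → i++
[i=2,j=2] A[i]=10<=B[j]=22 take 10 → i++
[i=3,j=2] A[i]=24>B[j]=22 take 22 → j++

j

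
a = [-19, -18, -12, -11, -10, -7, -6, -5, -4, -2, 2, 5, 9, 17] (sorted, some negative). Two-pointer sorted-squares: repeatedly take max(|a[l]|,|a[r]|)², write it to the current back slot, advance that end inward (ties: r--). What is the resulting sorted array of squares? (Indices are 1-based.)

[4, 4, 16, 25, 25, 36, 49, 81, 100, 121, 144, 289, 324, 361]

[1,14] |-19|>|17| out[14]=361 → l++
[2,14] |-18|>|17| out[13]=324 → l++
[3,14] |-12|<=|17| out[12]=289 → r--
[3,13] |-12|>|9| out[11]=144 → l++
[4,13] |-11|>|9| out[10]=121 → l++
[5,13] |-10|>|9| out[9]=100 → l++
[6,13] |-7|<=|9| out[8]=81 → r--
[6,12] |-7|>|5| out[7]=49 → l++
[7,12] |-6|>|5| out[6]=36 → l++
[8,12] |-5|<=|5| out[5]=25 → r--
[8,11] |-5|>|2| out[4]=25 → l++
[9,11] |-4|>|2| out[3]=16 → l++
[10,11] |-2|<=|2| out[2]=4 → r--
[10,10] |-2|<=|-2| out[1]=4 → r--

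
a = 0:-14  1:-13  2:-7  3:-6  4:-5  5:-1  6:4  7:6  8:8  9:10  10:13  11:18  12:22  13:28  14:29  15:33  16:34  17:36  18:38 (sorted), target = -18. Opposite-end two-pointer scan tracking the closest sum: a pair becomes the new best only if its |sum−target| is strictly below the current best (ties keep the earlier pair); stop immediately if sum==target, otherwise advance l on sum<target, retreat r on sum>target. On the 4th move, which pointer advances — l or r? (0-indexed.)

r

[0,18] -14+38=24 d=42 * → r--
[0,17] -14+36=22 d=40 * → r--
[0,16] -14+34=20 d=38 * → r--
[0,15] -14+33=19 d=37 * → r--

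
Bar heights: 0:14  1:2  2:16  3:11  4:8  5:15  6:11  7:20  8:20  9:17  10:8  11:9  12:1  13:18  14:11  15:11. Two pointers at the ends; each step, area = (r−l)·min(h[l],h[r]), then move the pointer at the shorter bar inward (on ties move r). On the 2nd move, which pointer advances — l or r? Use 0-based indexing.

l=0 r=15: min(14,11)*15=165 best=165 *, r--
l=0 r=14: min(14,11)*14=154 best=165, r--

r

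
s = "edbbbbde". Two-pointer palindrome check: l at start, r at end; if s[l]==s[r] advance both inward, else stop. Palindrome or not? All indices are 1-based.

palindrome

[1,8] 'e'=='e' → l++,r--
[2,7] 'd'=='d' → l++,r--
[3,6] 'b'=='b' → l++,r--
[4,5] 'b'=='b' → l++,r--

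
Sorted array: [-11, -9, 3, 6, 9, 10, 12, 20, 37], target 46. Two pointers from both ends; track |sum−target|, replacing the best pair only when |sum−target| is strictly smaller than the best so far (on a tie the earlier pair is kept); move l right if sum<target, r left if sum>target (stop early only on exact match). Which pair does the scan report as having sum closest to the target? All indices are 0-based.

[0,8] -11+37=26 d=20 * → l++
[1,8] -9+37=28 d=18 * → l++
[2,8] 3+37=40 d=6 * → l++
[3,8] 6+37=43 d=3 * → l++
[4,8] 9+37=46 d=0 * → stop

pair (9, 37) with sum 46 (|Δ|=0)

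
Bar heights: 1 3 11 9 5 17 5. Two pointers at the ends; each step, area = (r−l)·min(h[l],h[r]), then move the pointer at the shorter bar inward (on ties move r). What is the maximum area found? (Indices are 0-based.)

max area = 33

l=0 r=6: min(1,5)*6=6 best=6 *, l++
l=1 r=6: min(3,5)*5=15 best=15 *, l++
l=2 r=6: min(11,5)*4=20 best=20 *, r--
l=2 r=5: min(11,17)*3=33 best=33 *, l++
l=3 r=5: min(9,17)*2=18 best=33, l++
l=4 r=5: min(5,17)*1=5 best=33, l++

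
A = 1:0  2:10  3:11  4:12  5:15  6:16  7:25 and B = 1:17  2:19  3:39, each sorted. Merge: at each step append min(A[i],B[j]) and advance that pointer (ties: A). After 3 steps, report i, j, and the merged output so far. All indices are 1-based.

i=4, j=1, merged so far=[0, 10, 11]

i=1 j=1: A[i]=0<=B[j]=17 take 0, i++
i=2 j=1: A[i]=10<=B[j]=17 take 10, i++
i=3 j=1: A[i]=11<=B[j]=17 take 11, i++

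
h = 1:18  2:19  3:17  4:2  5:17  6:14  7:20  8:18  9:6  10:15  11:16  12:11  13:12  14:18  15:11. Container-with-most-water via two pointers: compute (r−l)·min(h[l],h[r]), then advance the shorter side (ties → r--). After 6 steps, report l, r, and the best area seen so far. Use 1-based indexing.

[1,15] min(18,11)*14=154 best=154 * → r--
[1,14] min(18,18)*13=234 best=234 * → r--
[1,13] min(18,12)*12=144 best=234 → r--
[1,12] min(18,11)*11=121 best=234 → r--
[1,11] min(18,16)*10=160 best=234 → r--
[1,10] min(18,15)*9=135 best=234 → r--

l=1, r=9, best area=234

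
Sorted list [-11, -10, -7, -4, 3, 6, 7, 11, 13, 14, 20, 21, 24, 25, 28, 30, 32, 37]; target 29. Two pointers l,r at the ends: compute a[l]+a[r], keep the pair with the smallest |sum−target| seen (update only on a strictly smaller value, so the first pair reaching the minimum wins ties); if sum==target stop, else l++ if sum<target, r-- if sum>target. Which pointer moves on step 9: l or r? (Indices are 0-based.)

l=0 r=17: -11+37=26 d=3 *, l++
l=1 r=17: -10+37=27 d=2 *, l++
l=2 r=17: -7+37=30 d=1 *, r--
l=2 r=16: -7+32=25 d=4, l++
l=3 r=16: -4+32=28 d=1, l++
l=4 r=16: 3+32=35 d=6, r--
l=4 r=15: 3+30=33 d=4, r--
l=4 r=14: 3+28=31 d=2, r--
l=4 r=13: 3+25=28 d=1, l++

l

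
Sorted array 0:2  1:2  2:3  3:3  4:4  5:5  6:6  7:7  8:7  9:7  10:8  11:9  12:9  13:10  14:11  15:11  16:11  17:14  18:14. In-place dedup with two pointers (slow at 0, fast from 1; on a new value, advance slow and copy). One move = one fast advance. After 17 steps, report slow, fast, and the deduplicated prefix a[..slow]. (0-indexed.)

slow=10, fast=18, prefix=[2, 3, 4, 5, 6, 7, 8, 9, 10, 11, 14]

slow=0 fast=1: a[fast]=2=a[slow] dup, fast++
slow=0 fast=2: a[fast]=3≠a[slow]=2 write a[1]=3, slow++,fast++
slow=1 fast=3: a[fast]=3=a[slow] dup, fast++
slow=1 fast=4: a[fast]=4≠a[slow]=3 write a[2]=4, slow++,fast++
slow=2 fast=5: a[fast]=5≠a[slow]=4 write a[3]=5, slow++,fast++
slow=3 fast=6: a[fast]=6≠a[slow]=5 write a[4]=6, slow++,fast++
slow=4 fast=7: a[fast]=7≠a[slow]=6 write a[5]=7, slow++,fast++
slow=5 fast=8: a[fast]=7=a[slow] dup, fast++
slow=5 fast=9: a[fast]=7=a[slow] dup, fast++
slow=5 fast=10: a[fast]=8≠a[slow]=7 write a[6]=8, slow++,fast++
slow=6 fast=11: a[fast]=9≠a[slow]=8 write a[7]=9, slow++,fast++
slow=7 fast=12: a[fast]=9=a[slow] dup, fast++
slow=7 fast=13: a[fast]=10≠a[slow]=9 write a[8]=10, slow++,fast++
slow=8 fast=14: a[fast]=11≠a[slow]=10 write a[9]=11, slow++,fast++
slow=9 fast=15: a[fast]=11=a[slow] dup, fast++
slow=9 fast=16: a[fast]=11=a[slow] dup, fast++
slow=9 fast=17: a[fast]=14≠a[slow]=11 write a[10]=14, slow++,fast++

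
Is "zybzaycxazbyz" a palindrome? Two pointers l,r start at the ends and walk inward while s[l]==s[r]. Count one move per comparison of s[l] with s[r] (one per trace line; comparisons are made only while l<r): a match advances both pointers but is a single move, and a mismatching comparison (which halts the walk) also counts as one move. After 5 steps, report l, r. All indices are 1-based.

l=1 r=13: 'z'=='z', l++,r--
l=2 r=12: 'y'=='y', l++,r--
l=3 r=11: 'b'=='b', l++,r--
l=4 r=10: 'z'=='z', l++,r--
l=5 r=9: 'a'=='a', l++,r--

l=6, r=8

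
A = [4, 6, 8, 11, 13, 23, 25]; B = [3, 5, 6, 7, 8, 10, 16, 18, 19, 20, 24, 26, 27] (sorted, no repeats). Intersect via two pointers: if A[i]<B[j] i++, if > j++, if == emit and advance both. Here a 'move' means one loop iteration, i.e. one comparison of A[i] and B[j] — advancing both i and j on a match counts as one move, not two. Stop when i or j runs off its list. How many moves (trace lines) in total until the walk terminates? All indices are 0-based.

16 moves

[i=0,j=0] 4>3 → j++
[i=0,j=1] 4<5 → i++
[i=1,j=1] 6>5 → j++
[i=1,j=2] 6==6 emit → i++,j++
[i=2,j=3] 8>7 → j++
[i=2,j=4] 8==8 emit → i++,j++
[i=3,j=5] 11>10 → j++
[i=3,j=6] 11<16 → i++
[i=4,j=6] 13<16 → i++
[i=5,j=6] 23>16 → j++
[i=5,j=7] 23>18 → j++
[i=5,j=8] 23>19 → j++
[i=5,j=9] 23>20 → j++
[i=5,j=10] 23<24 → i++
[i=6,j=10] 25>24 → j++
[i=6,j=11] 25<26 → i++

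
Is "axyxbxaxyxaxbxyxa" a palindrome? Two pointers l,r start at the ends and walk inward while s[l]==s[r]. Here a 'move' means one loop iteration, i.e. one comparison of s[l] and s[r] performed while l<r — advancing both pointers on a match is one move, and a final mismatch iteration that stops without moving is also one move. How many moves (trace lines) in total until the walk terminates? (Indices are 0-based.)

8 moves

l=0 r=16: 'a'=='a', l++,r--
l=1 r=15: 'x'=='x', l++,r--
l=2 r=14: 'y'=='y', l++,r--
l=3 r=13: 'x'=='x', l++,r--
l=4 r=12: 'b'=='b', l++,r--
l=5 r=11: 'x'=='x', l++,r--
l=6 r=10: 'a'=='a', l++,r--
l=7 r=9: 'x'=='x', l++,r--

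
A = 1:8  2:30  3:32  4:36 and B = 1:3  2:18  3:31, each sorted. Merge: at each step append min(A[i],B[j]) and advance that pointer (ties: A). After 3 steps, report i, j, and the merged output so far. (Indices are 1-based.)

i=2, j=3, merged so far=[3, 8, 18]

[i=1,j=1] A[i]=8>B[j]=3 take 3 → j++
[i=1,j=2] A[i]=8<=B[j]=18 take 8 → i++
[i=2,j=2] A[i]=30>B[j]=18 take 18 → j++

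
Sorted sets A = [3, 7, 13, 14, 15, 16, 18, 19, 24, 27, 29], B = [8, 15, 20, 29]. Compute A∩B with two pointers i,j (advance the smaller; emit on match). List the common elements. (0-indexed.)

[i=0,j=0] 3<8 → i++
[i=1,j=0] 7<8 → i++
[i=2,j=0] 13>8 → j++
[i=2,j=1] 13<15 → i++
[i=3,j=1] 14<15 → i++
[i=4,j=1] 15==15 emit → i++,j++
[i=5,j=2] 16<20 → i++
[i=6,j=2] 18<20 → i++
[i=7,j=2] 19<20 → i++
[i=8,j=2] 24>20 → j++
[i=8,j=3] 24<29 → i++
[i=9,j=3] 27<29 → i++
[i=10,j=3] 29==29 emit → i++,j++

intersection = [15, 29]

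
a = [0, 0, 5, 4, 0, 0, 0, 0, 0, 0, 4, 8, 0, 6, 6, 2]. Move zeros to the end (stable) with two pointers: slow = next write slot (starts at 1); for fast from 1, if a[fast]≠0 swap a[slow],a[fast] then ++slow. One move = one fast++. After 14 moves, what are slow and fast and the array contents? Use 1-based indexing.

(s=1,f=1) a[fast]=0 → fast++
(s=1,f=2) a[fast]=0 → fast++
(s=1,f=3) a[fast]=5≠0 swap→a[1]=5 → slow++,fast++
(s=2,f=4) a[fast]=4≠0 swap→a[2]=4 → slow++,fast++
(s=3,f=5) a[fast]=0 → fast++
(s=3,f=6) a[fast]=0 → fast++
(s=3,f=7) a[fast]=0 → fast++
(s=3,f=8) a[fast]=0 → fast++
(s=3,f=9) a[fast]=0 → fast++
(s=3,f=10) a[fast]=0 → fast++
(s=3,f=11) a[fast]=4≠0 swap→a[3]=4 → slow++,fast++
(s=4,f=12) a[fast]=8≠0 swap→a[4]=8 → slow++,fast++
(s=5,f=13) a[fast]=0 → fast++
(s=5,f=14) a[fast]=6≠0 swap→a[5]=6 → slow++,fast++

slow=6, fast=15, a=[5, 4, 4, 8, 6, 0, 0, 0, 0, 0, 0, 0, 0, 0, 6, 2]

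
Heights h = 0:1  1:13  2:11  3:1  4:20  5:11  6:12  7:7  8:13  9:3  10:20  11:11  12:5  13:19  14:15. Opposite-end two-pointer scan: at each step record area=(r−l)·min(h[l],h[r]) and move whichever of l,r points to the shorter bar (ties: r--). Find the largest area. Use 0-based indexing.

max area = 171

l=0 r=14: min(1,15)*14=14 best=14 *, l++
l=1 r=14: min(13,15)*13=169 best=169 *, l++
l=2 r=14: min(11,15)*12=132 best=169, l++
l=3 r=14: min(1,15)*11=11 best=169, l++
l=4 r=14: min(20,15)*10=150 best=169, r--
l=4 r=13: min(20,19)*9=171 best=171 *, r--
l=4 r=12: min(20,5)*8=40 best=171, r--
l=4 r=11: min(20,11)*7=77 best=171, r--
l=4 r=10: min(20,20)*6=120 best=171, r--
l=4 r=9: min(20,3)*5=15 best=171, r--
l=4 r=8: min(20,13)*4=52 best=171, r--
l=4 r=7: min(20,7)*3=21 best=171, r--
l=4 r=6: min(20,12)*2=24 best=171, r--
l=4 r=5: min(20,11)*1=11 best=171, r--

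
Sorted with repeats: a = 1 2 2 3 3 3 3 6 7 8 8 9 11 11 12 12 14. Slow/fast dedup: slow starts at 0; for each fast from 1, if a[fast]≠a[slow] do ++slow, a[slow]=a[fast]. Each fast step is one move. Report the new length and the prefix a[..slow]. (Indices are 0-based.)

length 10; prefix = [1, 2, 3, 6, 7, 8, 9, 11, 12, 14]

(s=0,f=1) a[fast]=2≠a[slow]=1 write a[1]=2 → slow++,fast++
(s=1,f=2) a[fast]=2=a[slow] dup → fast++
(s=1,f=3) a[fast]=3≠a[slow]=2 write a[2]=3 → slow++,fast++
(s=2,f=4) a[fast]=3=a[slow] dup → fast++
(s=2,f=5) a[fast]=3=a[slow] dup → fast++
(s=2,f=6) a[fast]=3=a[slow] dup → fast++
(s=2,f=7) a[fast]=6≠a[slow]=3 write a[3]=6 → slow++,fast++
(s=3,f=8) a[fast]=7≠a[slow]=6 write a[4]=7 → slow++,fast++
(s=4,f=9) a[fast]=8≠a[slow]=7 write a[5]=8 → slow++,fast++
(s=5,f=10) a[fast]=8=a[slow] dup → fast++
(s=5,f=11) a[fast]=9≠a[slow]=8 write a[6]=9 → slow++,fast++
(s=6,f=12) a[fast]=11≠a[slow]=9 write a[7]=11 → slow++,fast++
(s=7,f=13) a[fast]=11=a[slow] dup → fast++
(s=7,f=14) a[fast]=12≠a[slow]=11 write a[8]=12 → slow++,fast++
(s=8,f=15) a[fast]=12=a[slow] dup → fast++
(s=8,f=16) a[fast]=14≠a[slow]=12 write a[9]=14 → slow++,fast++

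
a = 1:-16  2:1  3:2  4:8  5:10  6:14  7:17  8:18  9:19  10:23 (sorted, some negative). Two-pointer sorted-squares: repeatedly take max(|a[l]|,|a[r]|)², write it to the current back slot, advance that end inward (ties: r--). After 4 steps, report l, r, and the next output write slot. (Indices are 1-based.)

l=1 r=10: |-16|<=|23| out[10]=529, r--
l=1 r=9: |-16|<=|19| out[9]=361, r--
l=1 r=8: |-16|<=|18| out[8]=324, r--
l=1 r=7: |-16|<=|17| out[7]=289, r--

l=1, r=6, next write slot=6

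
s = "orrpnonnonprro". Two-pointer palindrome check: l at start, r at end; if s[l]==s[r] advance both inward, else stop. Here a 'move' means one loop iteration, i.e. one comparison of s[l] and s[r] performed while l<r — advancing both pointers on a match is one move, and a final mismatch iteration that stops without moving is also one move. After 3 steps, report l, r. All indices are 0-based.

l=3, r=10

[0,13] 'o'=='o' → l++,r--
[1,12] 'r'=='r' → l++,r--
[2,11] 'r'=='r' → l++,r--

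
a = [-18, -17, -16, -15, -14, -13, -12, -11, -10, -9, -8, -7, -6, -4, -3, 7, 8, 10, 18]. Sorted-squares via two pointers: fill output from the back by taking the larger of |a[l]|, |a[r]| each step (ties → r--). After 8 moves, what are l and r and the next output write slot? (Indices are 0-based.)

l=0 r=18: |-18|<=|18| out[18]=324, r--
l=0 r=17: |-18|>|10| out[17]=324, l++
l=1 r=17: |-17|>|10| out[16]=289, l++
l=2 r=17: |-16|>|10| out[15]=256, l++
l=3 r=17: |-15|>|10| out[14]=225, l++
l=4 r=17: |-14|>|10| out[13]=196, l++
l=5 r=17: |-13|>|10| out[12]=169, l++
l=6 r=17: |-12|>|10| out[11]=144, l++

l=7, r=17, next write slot=10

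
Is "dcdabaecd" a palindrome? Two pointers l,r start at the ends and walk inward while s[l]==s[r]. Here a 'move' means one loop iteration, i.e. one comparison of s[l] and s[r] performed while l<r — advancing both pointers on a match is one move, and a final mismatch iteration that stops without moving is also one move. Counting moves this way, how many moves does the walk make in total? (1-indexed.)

[1,9] 'd'=='d' → l++,r--
[2,8] 'c'=='c' → l++,r--
[3,7] 'd'!='e' → stop

3 moves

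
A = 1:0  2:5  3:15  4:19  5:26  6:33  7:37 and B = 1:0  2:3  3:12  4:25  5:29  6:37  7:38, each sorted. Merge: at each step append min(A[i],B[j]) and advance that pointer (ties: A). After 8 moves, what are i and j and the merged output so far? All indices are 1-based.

i=5, j=5, merged so far=[0, 0, 3, 5, 12, 15, 19, 25]

[i=1,j=1] A[i]=0<=B[j]=0 take 0 → i++
[i=2,j=1] A[i]=5>B[j]=0 take 0 → j++
[i=2,j=2] A[i]=5>B[j]=3 take 3 → j++
[i=2,j=3] A[i]=5<=B[j]=12 take 5 → i++
[i=3,j=3] A[i]=15>B[j]=12 take 12 → j++
[i=3,j=4] A[i]=15<=B[j]=25 take 15 → i++
[i=4,j=4] A[i]=19<=B[j]=25 take 19 → i++
[i=5,j=4] A[i]=26>B[j]=25 take 25 → j++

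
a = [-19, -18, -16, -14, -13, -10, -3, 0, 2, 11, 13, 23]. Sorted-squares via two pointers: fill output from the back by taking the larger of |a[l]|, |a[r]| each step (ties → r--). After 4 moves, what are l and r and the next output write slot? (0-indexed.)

l=3, r=10, next write slot=7

l=0 r=11: |-19|<=|23| out[11]=529, r--
l=0 r=10: |-19|>|13| out[10]=361, l++
l=1 r=10: |-18|>|13| out[9]=324, l++
l=2 r=10: |-16|>|13| out[8]=256, l++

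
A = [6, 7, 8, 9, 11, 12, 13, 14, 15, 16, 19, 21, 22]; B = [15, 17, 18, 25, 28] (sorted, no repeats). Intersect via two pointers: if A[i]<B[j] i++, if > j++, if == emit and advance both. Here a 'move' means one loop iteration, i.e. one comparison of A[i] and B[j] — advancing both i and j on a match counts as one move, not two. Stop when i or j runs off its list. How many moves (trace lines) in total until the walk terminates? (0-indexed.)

i=0 j=0: 6<15, i++
i=1 j=0: 7<15, i++
i=2 j=0: 8<15, i++
i=3 j=0: 9<15, i++
i=4 j=0: 11<15, i++
i=5 j=0: 12<15, i++
i=6 j=0: 13<15, i++
i=7 j=0: 14<15, i++
i=8 j=0: 15==15 emit, i++,j++
i=9 j=1: 16<17, i++
i=10 j=1: 19>17, j++
i=10 j=2: 19>18, j++
i=10 j=3: 19<25, i++
i=11 j=3: 21<25, i++
i=12 j=3: 22<25, i++

15 moves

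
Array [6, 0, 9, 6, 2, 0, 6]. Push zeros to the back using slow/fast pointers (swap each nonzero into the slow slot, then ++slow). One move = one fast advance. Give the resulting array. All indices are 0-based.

[6, 9, 6, 2, 6, 0, 0]

(s=0,f=0) a[fast]=6≠0 swap→a[0]=6 → slow++,fast++
(s=1,f=1) a[fast]=0 → fast++
(s=1,f=2) a[fast]=9≠0 swap→a[1]=9 → slow++,fast++
(s=2,f=3) a[fast]=6≠0 swap→a[2]=6 → slow++,fast++
(s=3,f=4) a[fast]=2≠0 swap→a[3]=2 → slow++,fast++
(s=4,f=5) a[fast]=0 → fast++
(s=4,f=6) a[fast]=6≠0 swap→a[4]=6 → slow++,fast++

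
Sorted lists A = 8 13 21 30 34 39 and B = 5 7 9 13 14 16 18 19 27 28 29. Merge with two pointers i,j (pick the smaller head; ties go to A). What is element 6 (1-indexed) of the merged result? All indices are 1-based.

i=1 j=1: A[i]=8>B[j]=5 take 5, j++
i=1 j=2: A[i]=8>B[j]=7 take 7, j++
i=1 j=3: A[i]=8<=B[j]=9 take 8, i++
i=2 j=3: A[i]=13>B[j]=9 take 9, j++
i=2 j=4: A[i]=13<=B[j]=13 take 13, i++
i=3 j=4: A[i]=21>B[j]=13 take 13, j++
i=3 j=5: A[i]=21>B[j]=14 take 14, j++
i=3 j=6: A[i]=21>B[j]=16 take 16, j++
i=3 j=7: A[i]=21>B[j]=18 take 18, j++
i=3 j=8: A[i]=21>B[j]=19 take 19, j++
i=3 j=9: A[i]=21<=B[j]=27 take 21, i++
i=4 j=9: A[i]=30>B[j]=27 take 27, j++
i=4 j=10: A[i]=30>B[j]=28 take 28, j++
i=4 j=11: A[i]=30>B[j]=29 take 29, j++
i=4 j=12: B done, take A[i]=30, i++
i=5 j=12: B done, take A[i]=34, i++
i=6 j=12: B done, take A[i]=39, i++

merged[6] = 13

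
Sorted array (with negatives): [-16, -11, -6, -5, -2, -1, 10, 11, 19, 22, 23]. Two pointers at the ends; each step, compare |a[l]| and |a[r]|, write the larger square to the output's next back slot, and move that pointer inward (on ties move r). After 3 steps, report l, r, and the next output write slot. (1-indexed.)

l=1 r=11: |-16|<=|23| out[11]=529, r--
l=1 r=10: |-16|<=|22| out[10]=484, r--
l=1 r=9: |-16|<=|19| out[9]=361, r--

l=1, r=8, next write slot=8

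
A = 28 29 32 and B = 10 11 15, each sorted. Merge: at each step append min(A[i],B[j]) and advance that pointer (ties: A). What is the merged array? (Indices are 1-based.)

[10, 11, 15, 28, 29, 32]

[i=1,j=1] A[i]=28>B[j]=10 take 10 → j++
[i=1,j=2] A[i]=28>B[j]=11 take 11 → j++
[i=1,j=3] A[i]=28>B[j]=15 take 15 → j++
[i=1,j=4] B done, take A[i]=28 → i++
[i=2,j=4] B done, take A[i]=29 → i++
[i=3,j=4] B done, take A[i]=32 → i++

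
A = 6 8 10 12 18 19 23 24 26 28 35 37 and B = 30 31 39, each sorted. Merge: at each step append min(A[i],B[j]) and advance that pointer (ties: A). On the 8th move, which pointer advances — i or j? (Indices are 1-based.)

i

[i=1,j=1] A[i]=6<=B[j]=30 take 6 → i++
[i=2,j=1] A[i]=8<=B[j]=30 take 8 → i++
[i=3,j=1] A[i]=10<=B[j]=30 take 10 → i++
[i=4,j=1] A[i]=12<=B[j]=30 take 12 → i++
[i=5,j=1] A[i]=18<=B[j]=30 take 18 → i++
[i=6,j=1] A[i]=19<=B[j]=30 take 19 → i++
[i=7,j=1] A[i]=23<=B[j]=30 take 23 → i++
[i=8,j=1] A[i]=24<=B[j]=30 take 24 → i++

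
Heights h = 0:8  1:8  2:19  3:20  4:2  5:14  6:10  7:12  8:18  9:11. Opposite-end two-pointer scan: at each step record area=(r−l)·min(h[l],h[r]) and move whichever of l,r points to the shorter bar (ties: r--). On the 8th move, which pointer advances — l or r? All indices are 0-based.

r

l=0 r=9: min(8,11)*9=72 best=72 *, l++
l=1 r=9: min(8,11)*8=64 best=72, l++
l=2 r=9: min(19,11)*7=77 best=77 *, r--
l=2 r=8: min(19,18)*6=108 best=108 *, r--
l=2 r=7: min(19,12)*5=60 best=108, r--
l=2 r=6: min(19,10)*4=40 best=108, r--
l=2 r=5: min(19,14)*3=42 best=108, r--
l=2 r=4: min(19,2)*2=4 best=108, r--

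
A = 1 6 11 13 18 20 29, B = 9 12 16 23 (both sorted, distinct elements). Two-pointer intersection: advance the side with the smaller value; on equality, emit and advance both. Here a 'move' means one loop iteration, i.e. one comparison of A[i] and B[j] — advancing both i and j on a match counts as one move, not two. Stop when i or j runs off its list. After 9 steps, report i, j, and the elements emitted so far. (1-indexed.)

[i=1,j=1] 1<9 → i++
[i=2,j=1] 6<9 → i++
[i=3,j=1] 11>9 → j++
[i=3,j=2] 11<12 → i++
[i=4,j=2] 13>12 → j++
[i=4,j=3] 13<16 → i++
[i=5,j=3] 18>16 → j++
[i=5,j=4] 18<23 → i++
[i=6,j=4] 20<23 → i++

i=7, j=4, emitted=[]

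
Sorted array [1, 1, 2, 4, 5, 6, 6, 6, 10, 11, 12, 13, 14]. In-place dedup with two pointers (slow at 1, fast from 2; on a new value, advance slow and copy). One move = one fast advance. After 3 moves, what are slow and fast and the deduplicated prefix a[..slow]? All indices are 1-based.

slow=3, fast=5, prefix=[1, 2, 4]

(s=1,f=2) a[fast]=1=a[slow] dup → fast++
(s=1,f=3) a[fast]=2≠a[slow]=1 write a[2]=2 → slow++,fast++
(s=2,f=4) a[fast]=4≠a[slow]=2 write a[3]=4 → slow++,fast++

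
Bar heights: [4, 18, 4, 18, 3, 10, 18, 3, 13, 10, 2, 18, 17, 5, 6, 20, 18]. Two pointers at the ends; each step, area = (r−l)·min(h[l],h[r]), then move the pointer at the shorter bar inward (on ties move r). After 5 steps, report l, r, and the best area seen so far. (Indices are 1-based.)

l=5, r=16, best area=270

l=1 r=17: min(4,18)*16=64 best=64 *, l++
l=2 r=17: min(18,18)*15=270 best=270 *, r--
l=2 r=16: min(18,20)*14=252 best=270, l++
l=3 r=16: min(4,20)*13=52 best=270, l++
l=4 r=16: min(18,20)*12=216 best=270, l++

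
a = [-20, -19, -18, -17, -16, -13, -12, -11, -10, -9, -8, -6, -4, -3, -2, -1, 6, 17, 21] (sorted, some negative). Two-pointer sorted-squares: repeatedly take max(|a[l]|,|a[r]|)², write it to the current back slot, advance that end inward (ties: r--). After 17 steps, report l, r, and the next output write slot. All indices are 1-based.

[1,19] |-20|<=|21| out[19]=441 → r--
[1,18] |-20|>|17| out[18]=400 → l++
[2,18] |-19|>|17| out[17]=361 → l++
[3,18] |-18|>|17| out[16]=324 → l++
[4,18] |-17|<=|17| out[15]=289 → r--
[4,17] |-17|>|6| out[14]=289 → l++
[5,17] |-16|>|6| out[13]=256 → l++
[6,17] |-13|>|6| out[12]=169 → l++
[7,17] |-12|>|6| out[11]=144 → l++
[8,17] |-11|>|6| out[10]=121 → l++
[9,17] |-10|>|6| out[9]=100 → l++
[10,17] |-9|>|6| out[8]=81 → l++
[11,17] |-8|>|6| out[7]=64 → l++
[12,17] |-6|<=|6| out[6]=36 → r--
[12,16] |-6|>|-1| out[5]=36 → l++
[13,16] |-4|>|-1| out[4]=16 → l++
[14,16] |-3|>|-1| out[3]=9 → l++

l=15, r=16, next write slot=2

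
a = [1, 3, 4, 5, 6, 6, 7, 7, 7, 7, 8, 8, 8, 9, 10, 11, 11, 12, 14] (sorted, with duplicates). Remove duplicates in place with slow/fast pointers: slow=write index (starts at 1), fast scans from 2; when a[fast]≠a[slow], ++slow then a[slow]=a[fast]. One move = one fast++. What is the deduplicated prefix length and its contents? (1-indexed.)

length 12; prefix = [1, 3, 4, 5, 6, 7, 8, 9, 10, 11, 12, 14]

slow=1 fast=2: a[fast]=3≠a[slow]=1 write a[2]=3, slow++,fast++
slow=2 fast=3: a[fast]=4≠a[slow]=3 write a[3]=4, slow++,fast++
slow=3 fast=4: a[fast]=5≠a[slow]=4 write a[4]=5, slow++,fast++
slow=4 fast=5: a[fast]=6≠a[slow]=5 write a[5]=6, slow++,fast++
slow=5 fast=6: a[fast]=6=a[slow] dup, fast++
slow=5 fast=7: a[fast]=7≠a[slow]=6 write a[6]=7, slow++,fast++
slow=6 fast=8: a[fast]=7=a[slow] dup, fast++
slow=6 fast=9: a[fast]=7=a[slow] dup, fast++
slow=6 fast=10: a[fast]=7=a[slow] dup, fast++
slow=6 fast=11: a[fast]=8≠a[slow]=7 write a[7]=8, slow++,fast++
slow=7 fast=12: a[fast]=8=a[slow] dup, fast++
slow=7 fast=13: a[fast]=8=a[slow] dup, fast++
slow=7 fast=14: a[fast]=9≠a[slow]=8 write a[8]=9, slow++,fast++
slow=8 fast=15: a[fast]=10≠a[slow]=9 write a[9]=10, slow++,fast++
slow=9 fast=16: a[fast]=11≠a[slow]=10 write a[10]=11, slow++,fast++
slow=10 fast=17: a[fast]=11=a[slow] dup, fast++
slow=10 fast=18: a[fast]=12≠a[slow]=11 write a[11]=12, slow++,fast++
slow=11 fast=19: a[fast]=14≠a[slow]=12 write a[12]=14, slow++,fast++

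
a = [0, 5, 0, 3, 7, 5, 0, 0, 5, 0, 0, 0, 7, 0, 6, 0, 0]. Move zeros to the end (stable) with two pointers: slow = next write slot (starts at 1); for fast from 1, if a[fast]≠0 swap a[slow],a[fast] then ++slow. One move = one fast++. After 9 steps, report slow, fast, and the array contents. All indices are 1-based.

(s=1,f=1) a[fast]=0 → fast++
(s=1,f=2) a[fast]=5≠0 swap→a[1]=5 → slow++,fast++
(s=2,f=3) a[fast]=0 → fast++
(s=2,f=4) a[fast]=3≠0 swap→a[2]=3 → slow++,fast++
(s=3,f=5) a[fast]=7≠0 swap→a[3]=7 → slow++,fast++
(s=4,f=6) a[fast]=5≠0 swap→a[4]=5 → slow++,fast++
(s=5,f=7) a[fast]=0 → fast++
(s=5,f=8) a[fast]=0 → fast++
(s=5,f=9) a[fast]=5≠0 swap→a[5]=5 → slow++,fast++

slow=6, fast=10, a=[5, 3, 7, 5, 5, 0, 0, 0, 0, 0, 0, 0, 7, 0, 6, 0, 0]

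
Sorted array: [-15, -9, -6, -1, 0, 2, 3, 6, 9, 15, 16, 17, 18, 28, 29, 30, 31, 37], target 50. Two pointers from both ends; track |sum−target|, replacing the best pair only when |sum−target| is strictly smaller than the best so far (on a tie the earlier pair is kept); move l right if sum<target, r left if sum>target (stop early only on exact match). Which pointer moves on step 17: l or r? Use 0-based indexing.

[0,17] -15+37=22 d=28 * → l++
[1,17] -9+37=28 d=22 * → l++
[2,17] -6+37=31 d=19 * → l++
[3,17] -1+37=36 d=14 * → l++
[4,17] 0+37=37 d=13 * → l++
[5,17] 2+37=39 d=11 * → l++
[6,17] 3+37=40 d=10 * → l++
[7,17] 6+37=43 d=7 * → l++
[8,17] 9+37=46 d=4 * → l++
[9,17] 15+37=52 d=2 * → r--
[9,16] 15+31=46 d=4 → l++
[10,16] 16+31=47 d=3 → l++
[11,16] 17+31=48 d=2 → l++
[12,16] 18+31=49 d=1 * → l++
[13,16] 28+31=59 d=9 → r--
[13,15] 28+30=58 d=8 → r--
[13,14] 28+29=57 d=7 → r--

r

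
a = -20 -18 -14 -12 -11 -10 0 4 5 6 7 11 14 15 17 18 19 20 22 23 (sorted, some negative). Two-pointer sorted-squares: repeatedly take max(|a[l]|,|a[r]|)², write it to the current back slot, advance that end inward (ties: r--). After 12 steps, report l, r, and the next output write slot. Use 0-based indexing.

l=0 r=19: |-20|<=|23| out[19]=529, r--
l=0 r=18: |-20|<=|22| out[18]=484, r--
l=0 r=17: |-20|<=|20| out[17]=400, r--
l=0 r=16: |-20|>|19| out[16]=400, l++
l=1 r=16: |-18|<=|19| out[15]=361, r--
l=1 r=15: |-18|<=|18| out[14]=324, r--
l=1 r=14: |-18|>|17| out[13]=324, l++
l=2 r=14: |-14|<=|17| out[12]=289, r--
l=2 r=13: |-14|<=|15| out[11]=225, r--
l=2 r=12: |-14|<=|14| out[10]=196, r--
l=2 r=11: |-14|>|11| out[9]=196, l++
l=3 r=11: |-12|>|11| out[8]=144, l++

l=4, r=11, next write slot=7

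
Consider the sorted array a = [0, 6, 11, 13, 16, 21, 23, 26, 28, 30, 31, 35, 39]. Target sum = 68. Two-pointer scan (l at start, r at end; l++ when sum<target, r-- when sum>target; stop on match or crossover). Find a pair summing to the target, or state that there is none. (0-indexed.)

no pair

l=0 r=12: 0+39=39 <68, l++
l=1 r=12: 6+39=45 <68, l++
l=2 r=12: 11+39=50 <68, l++
l=3 r=12: 13+39=52 <68, l++
l=4 r=12: 16+39=55 <68, l++
l=5 r=12: 21+39=60 <68, l++
l=6 r=12: 23+39=62 <68, l++
l=7 r=12: 26+39=65 <68, l++
l=8 r=12: 28+39=67 <68, l++
l=9 r=12: 30+39=69 >68, r--
l=9 r=11: 30+35=65 <68, l++
l=10 r=11: 31+35=66 <68, l++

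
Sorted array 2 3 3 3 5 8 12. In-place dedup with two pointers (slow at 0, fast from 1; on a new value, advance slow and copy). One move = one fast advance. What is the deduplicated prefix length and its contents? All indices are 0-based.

(s=0,f=1) a[fast]=3≠a[slow]=2 write a[1]=3 → slow++,fast++
(s=1,f=2) a[fast]=3=a[slow] dup → fast++
(s=1,f=3) a[fast]=3=a[slow] dup → fast++
(s=1,f=4) a[fast]=5≠a[slow]=3 write a[2]=5 → slow++,fast++
(s=2,f=5) a[fast]=8≠a[slow]=5 write a[3]=8 → slow++,fast++
(s=3,f=6) a[fast]=12≠a[slow]=8 write a[4]=12 → slow++,fast++

length 5; prefix = [2, 3, 5, 8, 12]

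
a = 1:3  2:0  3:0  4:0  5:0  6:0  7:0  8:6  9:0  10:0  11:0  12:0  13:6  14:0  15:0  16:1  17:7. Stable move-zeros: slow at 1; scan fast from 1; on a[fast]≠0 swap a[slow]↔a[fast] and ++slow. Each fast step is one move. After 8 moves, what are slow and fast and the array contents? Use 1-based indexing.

(s=1,f=1) a[fast]=3≠0 swap→a[1]=3 → slow++,fast++
(s=2,f=2) a[fast]=0 → fast++
(s=2,f=3) a[fast]=0 → fast++
(s=2,f=4) a[fast]=0 → fast++
(s=2,f=5) a[fast]=0 → fast++
(s=2,f=6) a[fast]=0 → fast++
(s=2,f=7) a[fast]=0 → fast++
(s=2,f=8) a[fast]=6≠0 swap→a[2]=6 → slow++,fast++

slow=3, fast=9, a=[3, 6, 0, 0, 0, 0, 0, 0, 0, 0, 0, 0, 6, 0, 0, 1, 7]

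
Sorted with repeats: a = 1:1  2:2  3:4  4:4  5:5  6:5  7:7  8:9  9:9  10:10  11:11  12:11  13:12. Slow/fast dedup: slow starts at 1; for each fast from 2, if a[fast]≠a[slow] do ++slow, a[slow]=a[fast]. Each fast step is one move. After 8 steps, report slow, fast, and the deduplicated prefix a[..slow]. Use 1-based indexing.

slow=6, fast=10, prefix=[1, 2, 4, 5, 7, 9]

(s=1,f=2) a[fast]=2≠a[slow]=1 write a[2]=2 → slow++,fast++
(s=2,f=3) a[fast]=4≠a[slow]=2 write a[3]=4 → slow++,fast++
(s=3,f=4) a[fast]=4=a[slow] dup → fast++
(s=3,f=5) a[fast]=5≠a[slow]=4 write a[4]=5 → slow++,fast++
(s=4,f=6) a[fast]=5=a[slow] dup → fast++
(s=4,f=7) a[fast]=7≠a[slow]=5 write a[5]=7 → slow++,fast++
(s=5,f=8) a[fast]=9≠a[slow]=7 write a[6]=9 → slow++,fast++
(s=6,f=9) a[fast]=9=a[slow] dup → fast++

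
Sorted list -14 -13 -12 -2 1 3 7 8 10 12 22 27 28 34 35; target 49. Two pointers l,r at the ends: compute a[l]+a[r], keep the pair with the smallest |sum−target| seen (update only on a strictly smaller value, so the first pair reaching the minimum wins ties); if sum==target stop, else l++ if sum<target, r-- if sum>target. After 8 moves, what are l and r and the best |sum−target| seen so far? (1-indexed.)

l=9, r=15, best |Δ|=6

l=1 r=15: -14+35=21 d=28 *, l++
l=2 r=15: -13+35=22 d=27 *, l++
l=3 r=15: -12+35=23 d=26 *, l++
l=4 r=15: -2+35=33 d=16 *, l++
l=5 r=15: 1+35=36 d=13 *, l++
l=6 r=15: 3+35=38 d=11 *, l++
l=7 r=15: 7+35=42 d=7 *, l++
l=8 r=15: 8+35=43 d=6 *, l++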